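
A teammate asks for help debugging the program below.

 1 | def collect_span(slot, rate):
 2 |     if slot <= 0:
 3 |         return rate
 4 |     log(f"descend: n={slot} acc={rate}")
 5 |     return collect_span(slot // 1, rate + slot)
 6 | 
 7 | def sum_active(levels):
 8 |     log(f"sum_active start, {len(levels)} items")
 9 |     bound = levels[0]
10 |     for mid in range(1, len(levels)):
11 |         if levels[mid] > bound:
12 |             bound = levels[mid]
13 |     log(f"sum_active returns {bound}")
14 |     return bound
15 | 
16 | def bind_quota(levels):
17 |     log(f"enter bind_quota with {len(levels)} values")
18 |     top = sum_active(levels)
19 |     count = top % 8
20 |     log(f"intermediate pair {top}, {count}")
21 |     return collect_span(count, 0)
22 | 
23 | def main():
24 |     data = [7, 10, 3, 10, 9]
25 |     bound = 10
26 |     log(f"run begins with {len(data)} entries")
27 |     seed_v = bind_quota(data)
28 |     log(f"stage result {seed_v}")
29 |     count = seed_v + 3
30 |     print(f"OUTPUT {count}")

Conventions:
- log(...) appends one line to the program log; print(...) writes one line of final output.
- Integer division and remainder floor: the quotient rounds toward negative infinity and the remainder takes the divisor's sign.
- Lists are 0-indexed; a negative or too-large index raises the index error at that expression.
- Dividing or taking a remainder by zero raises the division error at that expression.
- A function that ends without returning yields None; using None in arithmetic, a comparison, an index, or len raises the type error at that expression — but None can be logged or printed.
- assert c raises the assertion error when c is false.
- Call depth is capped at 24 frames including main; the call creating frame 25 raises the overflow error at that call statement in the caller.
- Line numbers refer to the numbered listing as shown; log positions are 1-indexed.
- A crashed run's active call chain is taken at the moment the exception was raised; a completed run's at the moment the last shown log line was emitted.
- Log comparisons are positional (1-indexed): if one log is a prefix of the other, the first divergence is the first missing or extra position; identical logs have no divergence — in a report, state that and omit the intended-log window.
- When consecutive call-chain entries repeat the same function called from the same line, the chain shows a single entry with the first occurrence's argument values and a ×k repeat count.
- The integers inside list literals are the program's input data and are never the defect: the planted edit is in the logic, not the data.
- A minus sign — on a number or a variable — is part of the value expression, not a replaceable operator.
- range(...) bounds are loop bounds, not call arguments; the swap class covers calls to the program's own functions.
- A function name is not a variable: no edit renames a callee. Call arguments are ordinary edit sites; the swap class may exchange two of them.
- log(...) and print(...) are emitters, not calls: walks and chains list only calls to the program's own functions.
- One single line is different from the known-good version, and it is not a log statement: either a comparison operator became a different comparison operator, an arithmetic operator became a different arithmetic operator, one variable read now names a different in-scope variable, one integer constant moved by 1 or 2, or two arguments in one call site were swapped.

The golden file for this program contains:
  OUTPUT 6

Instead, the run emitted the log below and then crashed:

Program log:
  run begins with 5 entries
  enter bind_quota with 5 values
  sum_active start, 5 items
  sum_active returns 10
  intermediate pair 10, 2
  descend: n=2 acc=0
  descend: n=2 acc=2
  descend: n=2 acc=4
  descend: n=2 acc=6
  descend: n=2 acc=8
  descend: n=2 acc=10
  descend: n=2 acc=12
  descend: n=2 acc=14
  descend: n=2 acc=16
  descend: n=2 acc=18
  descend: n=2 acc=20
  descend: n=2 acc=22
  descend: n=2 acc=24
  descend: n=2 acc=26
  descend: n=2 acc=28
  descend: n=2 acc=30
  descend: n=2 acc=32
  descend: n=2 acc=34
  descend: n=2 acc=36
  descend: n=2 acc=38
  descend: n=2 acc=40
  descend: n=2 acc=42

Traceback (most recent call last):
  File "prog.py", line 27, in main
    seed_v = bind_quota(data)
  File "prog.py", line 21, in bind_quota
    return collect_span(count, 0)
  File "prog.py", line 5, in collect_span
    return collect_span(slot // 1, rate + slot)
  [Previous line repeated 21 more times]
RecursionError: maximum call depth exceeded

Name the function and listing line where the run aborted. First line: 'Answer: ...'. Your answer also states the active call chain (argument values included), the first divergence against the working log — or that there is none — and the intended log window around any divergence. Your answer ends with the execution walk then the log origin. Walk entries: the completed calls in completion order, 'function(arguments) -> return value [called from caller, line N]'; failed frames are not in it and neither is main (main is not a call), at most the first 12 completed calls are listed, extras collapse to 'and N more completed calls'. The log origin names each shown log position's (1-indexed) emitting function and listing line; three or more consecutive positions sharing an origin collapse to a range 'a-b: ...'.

Answer: the error was raised in collect_span, line 5.
Key observation: The log first diverges at position 7: the faulty run prints 'descend: n=2 acc=2' where the working version prints 'descend: n=1 acc=2'.
Call chain: main -> bind_quota([7, 10, 3, 10, 9]) (called at line 27) -> collect_span(2, 0) (called at line 21) -> collect_span(2, 2) (called at line 5) ×21.
First divergence: at position 7 the run shows 'descend: n=2 acc=2' where the working version logs 'descend: n=1 acc=2'.
Intended log window:
  5: intermediate pair 10, 2
  6: descend: n=2 acc=0
  7: descend: n=1 acc=2
  8: stage result 3
Execution walk:
  sum_active([7, 10, 3, 10, 9]) -> 10  [called from bind_quota, line 18]
Origin of each log line:
  1: from main, line 26
  2: from bind_quota, line 17
  3: from sum_active, line 8
  4: from sum_active, line 13
  5: from bind_quota, line 20
  6-27: from collect_span, line 4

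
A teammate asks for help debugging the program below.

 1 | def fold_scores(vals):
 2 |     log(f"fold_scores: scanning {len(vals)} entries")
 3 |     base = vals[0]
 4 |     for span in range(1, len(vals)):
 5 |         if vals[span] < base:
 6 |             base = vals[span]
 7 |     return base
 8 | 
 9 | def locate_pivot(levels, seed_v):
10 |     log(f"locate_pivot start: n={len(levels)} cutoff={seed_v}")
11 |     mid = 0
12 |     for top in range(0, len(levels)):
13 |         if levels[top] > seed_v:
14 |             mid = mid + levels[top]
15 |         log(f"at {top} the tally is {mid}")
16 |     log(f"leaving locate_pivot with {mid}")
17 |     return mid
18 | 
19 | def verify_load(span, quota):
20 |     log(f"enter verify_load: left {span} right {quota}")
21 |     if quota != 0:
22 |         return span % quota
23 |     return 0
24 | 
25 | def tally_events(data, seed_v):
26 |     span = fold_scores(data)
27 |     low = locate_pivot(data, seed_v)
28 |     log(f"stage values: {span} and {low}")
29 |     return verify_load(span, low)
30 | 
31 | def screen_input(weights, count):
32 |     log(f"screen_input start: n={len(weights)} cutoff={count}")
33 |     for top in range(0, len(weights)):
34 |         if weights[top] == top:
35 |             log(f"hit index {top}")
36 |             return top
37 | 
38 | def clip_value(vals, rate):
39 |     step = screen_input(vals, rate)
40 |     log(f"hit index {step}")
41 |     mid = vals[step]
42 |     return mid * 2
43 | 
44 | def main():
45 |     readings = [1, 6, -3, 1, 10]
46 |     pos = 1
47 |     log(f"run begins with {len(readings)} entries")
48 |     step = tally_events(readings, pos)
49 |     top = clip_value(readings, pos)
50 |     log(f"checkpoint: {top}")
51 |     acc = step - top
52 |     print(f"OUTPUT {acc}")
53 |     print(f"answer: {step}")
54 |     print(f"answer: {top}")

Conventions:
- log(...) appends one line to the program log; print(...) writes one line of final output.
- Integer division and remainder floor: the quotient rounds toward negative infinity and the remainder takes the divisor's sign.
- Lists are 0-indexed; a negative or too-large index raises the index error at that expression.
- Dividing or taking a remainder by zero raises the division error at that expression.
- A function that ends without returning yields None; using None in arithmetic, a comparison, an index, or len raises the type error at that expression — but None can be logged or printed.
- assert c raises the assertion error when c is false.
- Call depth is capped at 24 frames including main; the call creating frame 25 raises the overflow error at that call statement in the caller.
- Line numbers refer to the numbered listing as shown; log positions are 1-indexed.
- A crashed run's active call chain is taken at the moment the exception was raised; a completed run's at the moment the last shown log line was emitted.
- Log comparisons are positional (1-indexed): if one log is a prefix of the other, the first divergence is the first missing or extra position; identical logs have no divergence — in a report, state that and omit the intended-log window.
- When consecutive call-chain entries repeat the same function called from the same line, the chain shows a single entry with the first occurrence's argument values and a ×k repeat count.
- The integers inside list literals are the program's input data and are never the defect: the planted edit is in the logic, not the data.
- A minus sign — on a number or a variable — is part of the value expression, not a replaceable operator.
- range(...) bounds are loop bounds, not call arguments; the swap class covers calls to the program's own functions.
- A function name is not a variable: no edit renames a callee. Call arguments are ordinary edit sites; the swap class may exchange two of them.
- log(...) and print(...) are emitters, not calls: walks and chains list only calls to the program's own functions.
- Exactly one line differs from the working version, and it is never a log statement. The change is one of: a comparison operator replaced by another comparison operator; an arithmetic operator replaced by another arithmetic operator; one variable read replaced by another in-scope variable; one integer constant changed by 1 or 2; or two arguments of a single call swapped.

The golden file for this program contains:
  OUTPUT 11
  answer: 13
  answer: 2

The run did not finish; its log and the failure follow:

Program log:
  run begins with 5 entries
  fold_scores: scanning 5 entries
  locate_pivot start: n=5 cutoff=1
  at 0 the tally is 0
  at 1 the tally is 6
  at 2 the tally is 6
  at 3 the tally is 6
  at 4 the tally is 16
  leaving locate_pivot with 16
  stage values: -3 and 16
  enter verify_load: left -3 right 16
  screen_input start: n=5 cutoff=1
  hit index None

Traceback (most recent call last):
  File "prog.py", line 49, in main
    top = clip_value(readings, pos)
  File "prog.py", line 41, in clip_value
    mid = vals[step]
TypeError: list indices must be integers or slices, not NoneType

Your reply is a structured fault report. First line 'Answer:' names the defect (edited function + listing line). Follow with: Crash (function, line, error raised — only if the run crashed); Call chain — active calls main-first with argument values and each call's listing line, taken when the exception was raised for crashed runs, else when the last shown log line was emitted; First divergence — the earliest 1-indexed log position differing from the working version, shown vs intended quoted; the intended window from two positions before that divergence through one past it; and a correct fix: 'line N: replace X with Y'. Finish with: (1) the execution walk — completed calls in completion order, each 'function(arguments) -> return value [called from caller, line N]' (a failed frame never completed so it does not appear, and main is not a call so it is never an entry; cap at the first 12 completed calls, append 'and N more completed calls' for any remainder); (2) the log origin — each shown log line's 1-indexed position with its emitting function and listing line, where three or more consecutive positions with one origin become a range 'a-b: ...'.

Answer: the defect is in screen_input at line 34.
The tell: The log first diverges at position 13: the faulty run prints 'hit index None' where the working version prints 'hit index 0'.
Crash: clip_value, line 41, TypeError.
Call chain: main -> clip_value([1, 6, -3, 1, 10], 1) (called at line 49).
First divergence: position 13 — shown 'hit index None', intended 'hit index 0'.
Intended log window:
  11: enter verify_load: left -3 right 16
  12: screen_input start: n=5 cutoff=1
  13: hit index 0
  14: hit index 0
Execution walk:
  fold_scores([1, 6, -3, 1, 10]) -> -3  [called from tally_events, line 26]
  locate_pivot([1, 6, -3, 1, 10], 1) -> 16  [called from tally_events, line 27]
  verify_load(-3, 16) -> 13  [called from tally_events, line 29]
  tally_events([1, 6, -3, 1, 10], 1) -> 13  [called from main, line 48]
  screen_input([1, 6, -3, 1, 10], 1) -> None  [called from clip_value, line 39]
Origin of each log line:
  1: logged in main at line 47
  2: logged in fold_scores at line 2
  3: logged in locate_pivot at line 10
  4-8: logged in locate_pivot at line 15
  9: logged in locate_pivot at line 16
  10: logged in tally_events at line 28
  11: logged in verify_load at line 20
  12: logged in screen_input at line 32
  13: logged in clip_value at line 40
A correct fix: line 34: replace `weights[top] == top` with `weights[top] == count`.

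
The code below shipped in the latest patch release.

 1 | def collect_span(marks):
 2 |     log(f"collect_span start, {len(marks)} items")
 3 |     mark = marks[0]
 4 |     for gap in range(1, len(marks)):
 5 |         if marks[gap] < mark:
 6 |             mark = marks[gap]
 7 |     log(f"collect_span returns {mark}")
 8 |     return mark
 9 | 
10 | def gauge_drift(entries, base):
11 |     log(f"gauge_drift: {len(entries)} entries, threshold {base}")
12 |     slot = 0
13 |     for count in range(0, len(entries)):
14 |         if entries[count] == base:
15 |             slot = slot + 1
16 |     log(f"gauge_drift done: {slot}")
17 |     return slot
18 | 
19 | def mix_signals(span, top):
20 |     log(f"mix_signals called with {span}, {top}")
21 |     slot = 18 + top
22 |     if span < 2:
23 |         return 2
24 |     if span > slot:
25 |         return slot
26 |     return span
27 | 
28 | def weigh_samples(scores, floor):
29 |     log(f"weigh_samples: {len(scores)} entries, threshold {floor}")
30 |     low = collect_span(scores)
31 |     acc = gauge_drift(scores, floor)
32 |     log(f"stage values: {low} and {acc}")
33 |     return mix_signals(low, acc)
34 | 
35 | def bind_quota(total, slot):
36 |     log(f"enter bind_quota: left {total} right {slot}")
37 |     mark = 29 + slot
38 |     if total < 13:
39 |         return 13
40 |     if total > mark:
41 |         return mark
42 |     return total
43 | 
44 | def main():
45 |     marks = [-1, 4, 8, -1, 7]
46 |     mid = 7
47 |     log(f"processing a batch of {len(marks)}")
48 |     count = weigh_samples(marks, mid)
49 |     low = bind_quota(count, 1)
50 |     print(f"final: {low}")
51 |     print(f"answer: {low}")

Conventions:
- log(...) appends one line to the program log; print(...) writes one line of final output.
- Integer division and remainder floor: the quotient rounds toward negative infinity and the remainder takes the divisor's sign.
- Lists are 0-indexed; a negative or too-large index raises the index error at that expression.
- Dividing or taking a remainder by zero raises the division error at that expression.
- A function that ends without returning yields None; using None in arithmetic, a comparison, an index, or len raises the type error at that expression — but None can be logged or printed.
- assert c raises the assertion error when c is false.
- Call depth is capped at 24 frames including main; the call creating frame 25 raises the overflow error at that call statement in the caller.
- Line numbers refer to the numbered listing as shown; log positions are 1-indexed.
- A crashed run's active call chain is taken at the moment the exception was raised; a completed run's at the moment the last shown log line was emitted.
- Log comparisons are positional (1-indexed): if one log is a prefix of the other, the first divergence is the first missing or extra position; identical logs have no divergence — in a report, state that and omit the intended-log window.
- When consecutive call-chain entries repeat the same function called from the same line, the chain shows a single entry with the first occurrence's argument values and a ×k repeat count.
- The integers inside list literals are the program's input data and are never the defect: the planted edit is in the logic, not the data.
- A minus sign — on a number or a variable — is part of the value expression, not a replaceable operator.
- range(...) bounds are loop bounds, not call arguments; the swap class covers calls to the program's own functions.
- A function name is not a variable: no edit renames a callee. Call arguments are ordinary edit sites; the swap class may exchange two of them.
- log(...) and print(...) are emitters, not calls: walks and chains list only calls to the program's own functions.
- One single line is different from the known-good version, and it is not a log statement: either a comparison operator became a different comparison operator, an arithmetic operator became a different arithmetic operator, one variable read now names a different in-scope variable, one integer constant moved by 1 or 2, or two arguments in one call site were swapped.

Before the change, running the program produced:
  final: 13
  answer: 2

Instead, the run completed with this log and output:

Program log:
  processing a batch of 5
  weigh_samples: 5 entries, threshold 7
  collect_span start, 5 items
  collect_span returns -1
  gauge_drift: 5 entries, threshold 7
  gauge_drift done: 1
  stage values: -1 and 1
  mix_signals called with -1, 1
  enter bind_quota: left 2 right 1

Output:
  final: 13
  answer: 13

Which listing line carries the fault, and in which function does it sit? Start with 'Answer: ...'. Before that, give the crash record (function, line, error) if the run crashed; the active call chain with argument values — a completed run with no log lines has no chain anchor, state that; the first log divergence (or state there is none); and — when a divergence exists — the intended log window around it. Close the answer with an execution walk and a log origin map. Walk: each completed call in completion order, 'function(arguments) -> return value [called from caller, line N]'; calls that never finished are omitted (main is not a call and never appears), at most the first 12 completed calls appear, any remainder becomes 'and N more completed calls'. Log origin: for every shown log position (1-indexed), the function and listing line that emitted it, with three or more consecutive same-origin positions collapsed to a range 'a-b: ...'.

Answer: the defect is in main at line 51.
Core observation: The logs agree in full; only the final output differs.
Call chain: main -> bind_quota(2, 1) (called at line 49).
First divergence: none — the logs agree in full.
Execution walk:
  collect_span([-1, 4, 8, -1, 7]) -> -1  [called from weigh_samples, line 30]
  gauge_drift([-1, 4, 8, -1, 7], 7) -> 1  [called from weigh_samples, line 31]
  mix_signals(-1, 1) -> 2  [called from weigh_samples, line 33]
  weigh_samples([-1, 4, 8, -1, 7], 7) -> 2  [called from main, line 48]
  bind_quota(2, 1) -> 13  [called from main, line 49]
Origin of each log line:
  1: emitted by main (line 47)
  2: emitted by weigh_samples (line 29)
  3: emitted by collect_span (line 2)
  4: emitted by collect_span (line 7)
  5: emitted by gauge_drift (line 11)
  6: emitted by gauge_drift (line 16)
  7: emitted by weigh_samples (line 32)
  8: emitted by mix_signals (line 20)
  9: emitted by bind_quota (line 36)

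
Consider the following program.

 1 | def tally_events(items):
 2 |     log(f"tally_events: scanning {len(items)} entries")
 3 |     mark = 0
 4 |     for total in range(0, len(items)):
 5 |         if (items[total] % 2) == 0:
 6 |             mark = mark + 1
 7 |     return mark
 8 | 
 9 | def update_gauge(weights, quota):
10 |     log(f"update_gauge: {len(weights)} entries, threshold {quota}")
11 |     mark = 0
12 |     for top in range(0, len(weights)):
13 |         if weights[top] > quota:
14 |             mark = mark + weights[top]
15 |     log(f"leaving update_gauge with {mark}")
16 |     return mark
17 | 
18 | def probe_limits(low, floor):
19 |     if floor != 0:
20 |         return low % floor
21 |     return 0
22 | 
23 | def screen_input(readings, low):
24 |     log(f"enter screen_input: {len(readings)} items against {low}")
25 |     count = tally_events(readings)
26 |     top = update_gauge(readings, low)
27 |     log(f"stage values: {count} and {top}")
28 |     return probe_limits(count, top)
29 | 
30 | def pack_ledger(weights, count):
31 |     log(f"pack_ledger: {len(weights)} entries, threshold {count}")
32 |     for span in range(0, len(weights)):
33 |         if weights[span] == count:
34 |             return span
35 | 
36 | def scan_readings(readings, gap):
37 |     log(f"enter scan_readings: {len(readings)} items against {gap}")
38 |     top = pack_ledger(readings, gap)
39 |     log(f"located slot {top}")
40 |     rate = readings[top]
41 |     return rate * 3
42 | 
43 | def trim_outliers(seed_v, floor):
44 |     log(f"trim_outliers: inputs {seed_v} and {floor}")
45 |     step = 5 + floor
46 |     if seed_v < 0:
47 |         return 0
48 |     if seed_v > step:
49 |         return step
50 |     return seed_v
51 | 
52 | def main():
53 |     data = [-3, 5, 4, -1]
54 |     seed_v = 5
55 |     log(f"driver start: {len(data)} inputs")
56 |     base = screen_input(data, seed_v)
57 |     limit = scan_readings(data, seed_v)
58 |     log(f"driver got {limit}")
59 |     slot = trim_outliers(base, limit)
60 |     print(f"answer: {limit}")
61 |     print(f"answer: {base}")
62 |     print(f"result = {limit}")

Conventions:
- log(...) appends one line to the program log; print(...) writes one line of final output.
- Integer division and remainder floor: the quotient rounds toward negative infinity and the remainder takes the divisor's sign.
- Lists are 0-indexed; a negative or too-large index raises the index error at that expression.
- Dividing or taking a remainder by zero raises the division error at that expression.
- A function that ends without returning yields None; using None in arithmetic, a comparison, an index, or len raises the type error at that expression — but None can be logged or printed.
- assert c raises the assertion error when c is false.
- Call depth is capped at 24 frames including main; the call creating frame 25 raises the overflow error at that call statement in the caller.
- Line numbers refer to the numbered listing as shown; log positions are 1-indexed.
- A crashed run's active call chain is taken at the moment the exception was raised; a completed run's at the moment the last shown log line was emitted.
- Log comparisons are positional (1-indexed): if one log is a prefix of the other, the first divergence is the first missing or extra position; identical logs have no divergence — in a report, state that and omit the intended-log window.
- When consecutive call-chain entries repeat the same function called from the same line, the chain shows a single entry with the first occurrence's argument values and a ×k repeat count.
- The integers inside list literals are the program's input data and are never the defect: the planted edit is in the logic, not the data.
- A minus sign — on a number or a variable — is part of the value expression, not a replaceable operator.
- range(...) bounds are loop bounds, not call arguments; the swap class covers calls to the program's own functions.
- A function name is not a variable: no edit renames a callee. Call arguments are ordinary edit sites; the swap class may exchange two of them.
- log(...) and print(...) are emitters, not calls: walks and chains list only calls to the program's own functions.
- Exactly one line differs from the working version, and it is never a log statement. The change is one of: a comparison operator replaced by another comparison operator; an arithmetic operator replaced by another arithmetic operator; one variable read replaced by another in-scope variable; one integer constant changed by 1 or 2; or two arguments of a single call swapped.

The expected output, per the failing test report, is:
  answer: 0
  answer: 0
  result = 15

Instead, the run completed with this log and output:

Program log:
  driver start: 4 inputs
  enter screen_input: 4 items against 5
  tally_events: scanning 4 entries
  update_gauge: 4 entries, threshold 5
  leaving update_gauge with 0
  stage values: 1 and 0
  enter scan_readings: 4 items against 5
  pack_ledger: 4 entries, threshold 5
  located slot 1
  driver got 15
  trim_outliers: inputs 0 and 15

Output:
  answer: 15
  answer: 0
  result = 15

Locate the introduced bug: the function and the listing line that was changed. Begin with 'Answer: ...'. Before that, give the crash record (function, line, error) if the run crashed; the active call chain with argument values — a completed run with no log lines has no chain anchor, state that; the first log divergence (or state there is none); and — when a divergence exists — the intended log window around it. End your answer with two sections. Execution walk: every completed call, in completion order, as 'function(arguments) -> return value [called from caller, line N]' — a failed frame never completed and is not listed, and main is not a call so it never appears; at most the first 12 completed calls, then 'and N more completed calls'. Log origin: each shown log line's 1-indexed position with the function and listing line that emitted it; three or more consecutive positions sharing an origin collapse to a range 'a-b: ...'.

Answer: the defect is in main at line 60.
The tell: Nothing in the log betrays the bug — only the output does.
Call chain: main -> trim_outliers(0, 15) (called at line 59).
First divergence: none — the logs agree in full.
Execution walk:
  tally_events([-3, 5, 4, -1]) -> 1  [called from screen_input, line 25]
  update_gauge([-3, 5, 4, -1], 5) -> 0  [called from screen_input, line 26]
  probe_limits(1, 0) -> 0  [called from screen_input, line 28]
  screen_input([-3, 5, 4, -1], 5) -> 0  [called from main, line 56]
  pack_ledger([-3, 5, 4, -1], 5) -> 1  [called from scan_readings, line 38]
  scan_readings([-3, 5, 4, -1], 5) -> 15  [called from main, line 57]
  trim_outliers(0, 15) -> 0  [called from main, line 59]
Origin of each log line:
  1: logged in main at line 55
  2: logged in screen_input at line 24
  3: logged in tally_events at line 2
  4: logged in update_gauge at line 10
  5: logged in update_gauge at line 15
  6: logged in screen_input at line 27
  7: logged in scan_readings at line 37
  8: logged in pack_ledger at line 31
  9: logged in scan_readings at line 39
  10: logged in main at line 58
  11: logged in trim_outliers at line 44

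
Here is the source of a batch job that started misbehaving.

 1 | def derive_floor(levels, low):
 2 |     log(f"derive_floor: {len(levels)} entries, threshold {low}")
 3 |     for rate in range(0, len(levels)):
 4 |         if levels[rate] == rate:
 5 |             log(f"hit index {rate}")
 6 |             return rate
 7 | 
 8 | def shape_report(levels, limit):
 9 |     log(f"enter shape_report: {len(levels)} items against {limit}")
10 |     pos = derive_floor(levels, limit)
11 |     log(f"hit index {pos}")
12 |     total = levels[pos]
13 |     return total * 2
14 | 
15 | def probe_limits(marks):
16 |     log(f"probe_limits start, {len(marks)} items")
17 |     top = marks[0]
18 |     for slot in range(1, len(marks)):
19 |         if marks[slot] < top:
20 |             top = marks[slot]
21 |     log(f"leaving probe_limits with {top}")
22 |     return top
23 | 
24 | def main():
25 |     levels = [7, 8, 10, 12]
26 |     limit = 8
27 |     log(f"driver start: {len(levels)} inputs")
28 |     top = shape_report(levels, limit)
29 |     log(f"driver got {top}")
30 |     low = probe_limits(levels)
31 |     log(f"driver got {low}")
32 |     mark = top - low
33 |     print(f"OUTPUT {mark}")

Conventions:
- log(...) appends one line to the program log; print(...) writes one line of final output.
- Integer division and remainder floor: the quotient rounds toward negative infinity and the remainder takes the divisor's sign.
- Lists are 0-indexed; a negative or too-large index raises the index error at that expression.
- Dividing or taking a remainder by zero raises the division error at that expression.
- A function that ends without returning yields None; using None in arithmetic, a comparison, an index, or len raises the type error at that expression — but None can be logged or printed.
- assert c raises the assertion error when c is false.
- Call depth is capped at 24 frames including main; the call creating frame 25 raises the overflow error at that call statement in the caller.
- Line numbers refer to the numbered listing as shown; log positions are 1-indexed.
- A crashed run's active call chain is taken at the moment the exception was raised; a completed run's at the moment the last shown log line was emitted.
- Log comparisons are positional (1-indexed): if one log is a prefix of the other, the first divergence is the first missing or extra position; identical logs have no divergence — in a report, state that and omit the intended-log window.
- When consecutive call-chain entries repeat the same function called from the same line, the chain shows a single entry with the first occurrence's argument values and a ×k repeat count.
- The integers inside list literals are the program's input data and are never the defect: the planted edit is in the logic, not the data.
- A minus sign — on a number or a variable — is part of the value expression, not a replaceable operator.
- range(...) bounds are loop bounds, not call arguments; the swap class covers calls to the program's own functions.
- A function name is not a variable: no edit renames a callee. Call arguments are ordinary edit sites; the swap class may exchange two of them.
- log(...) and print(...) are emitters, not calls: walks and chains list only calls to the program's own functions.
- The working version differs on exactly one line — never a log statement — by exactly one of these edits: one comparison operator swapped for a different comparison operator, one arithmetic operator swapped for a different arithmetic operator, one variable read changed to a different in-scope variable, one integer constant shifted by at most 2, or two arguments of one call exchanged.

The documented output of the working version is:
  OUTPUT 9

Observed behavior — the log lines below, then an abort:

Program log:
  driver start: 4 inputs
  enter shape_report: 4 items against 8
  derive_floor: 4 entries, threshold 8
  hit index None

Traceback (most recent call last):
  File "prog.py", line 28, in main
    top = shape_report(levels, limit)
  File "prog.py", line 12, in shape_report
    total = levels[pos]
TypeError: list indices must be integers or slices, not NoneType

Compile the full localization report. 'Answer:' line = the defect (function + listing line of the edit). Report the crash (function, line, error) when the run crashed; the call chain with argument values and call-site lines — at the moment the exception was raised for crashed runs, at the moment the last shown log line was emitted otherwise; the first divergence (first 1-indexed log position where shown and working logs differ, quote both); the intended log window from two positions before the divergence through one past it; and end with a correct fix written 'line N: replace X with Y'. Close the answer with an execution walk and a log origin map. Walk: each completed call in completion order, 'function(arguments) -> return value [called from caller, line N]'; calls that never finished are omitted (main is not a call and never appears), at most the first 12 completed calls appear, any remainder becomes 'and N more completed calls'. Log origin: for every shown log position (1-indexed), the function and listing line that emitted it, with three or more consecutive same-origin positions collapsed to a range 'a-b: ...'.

Answer: the defect is in derive_floor at line 4.
Key fact: Log line 4 is where behavior first shows: 'hit index None' appears instead of 'hit index 1'.
Crash: shape_report, line 12, TypeError.
Call chain: main -> shape_report([7, 8, 10, 12], 8) (called at line 28).
First divergence: position 4 — the shown line 'hit index None' should read 'hit index 1'.
Intended log window:
  2: enter shape_report: 4 items against 8
  3: derive_floor: 4 entries, threshold 8
  4: hit index 1
  5: hit index 1
Execution walk:
  derive_floor([7, 8, 10, 12], 8) -> None  [called from shape_report, line 10]
Log origin:
  1: logged in main at line 27
  2: logged in shape_report at line 9
  3: logged in derive_floor at line 2
  4: logged in shape_report at line 11
A correct fix: line 4: replace `levels[rate] == rate` with `levels[rate] == low`.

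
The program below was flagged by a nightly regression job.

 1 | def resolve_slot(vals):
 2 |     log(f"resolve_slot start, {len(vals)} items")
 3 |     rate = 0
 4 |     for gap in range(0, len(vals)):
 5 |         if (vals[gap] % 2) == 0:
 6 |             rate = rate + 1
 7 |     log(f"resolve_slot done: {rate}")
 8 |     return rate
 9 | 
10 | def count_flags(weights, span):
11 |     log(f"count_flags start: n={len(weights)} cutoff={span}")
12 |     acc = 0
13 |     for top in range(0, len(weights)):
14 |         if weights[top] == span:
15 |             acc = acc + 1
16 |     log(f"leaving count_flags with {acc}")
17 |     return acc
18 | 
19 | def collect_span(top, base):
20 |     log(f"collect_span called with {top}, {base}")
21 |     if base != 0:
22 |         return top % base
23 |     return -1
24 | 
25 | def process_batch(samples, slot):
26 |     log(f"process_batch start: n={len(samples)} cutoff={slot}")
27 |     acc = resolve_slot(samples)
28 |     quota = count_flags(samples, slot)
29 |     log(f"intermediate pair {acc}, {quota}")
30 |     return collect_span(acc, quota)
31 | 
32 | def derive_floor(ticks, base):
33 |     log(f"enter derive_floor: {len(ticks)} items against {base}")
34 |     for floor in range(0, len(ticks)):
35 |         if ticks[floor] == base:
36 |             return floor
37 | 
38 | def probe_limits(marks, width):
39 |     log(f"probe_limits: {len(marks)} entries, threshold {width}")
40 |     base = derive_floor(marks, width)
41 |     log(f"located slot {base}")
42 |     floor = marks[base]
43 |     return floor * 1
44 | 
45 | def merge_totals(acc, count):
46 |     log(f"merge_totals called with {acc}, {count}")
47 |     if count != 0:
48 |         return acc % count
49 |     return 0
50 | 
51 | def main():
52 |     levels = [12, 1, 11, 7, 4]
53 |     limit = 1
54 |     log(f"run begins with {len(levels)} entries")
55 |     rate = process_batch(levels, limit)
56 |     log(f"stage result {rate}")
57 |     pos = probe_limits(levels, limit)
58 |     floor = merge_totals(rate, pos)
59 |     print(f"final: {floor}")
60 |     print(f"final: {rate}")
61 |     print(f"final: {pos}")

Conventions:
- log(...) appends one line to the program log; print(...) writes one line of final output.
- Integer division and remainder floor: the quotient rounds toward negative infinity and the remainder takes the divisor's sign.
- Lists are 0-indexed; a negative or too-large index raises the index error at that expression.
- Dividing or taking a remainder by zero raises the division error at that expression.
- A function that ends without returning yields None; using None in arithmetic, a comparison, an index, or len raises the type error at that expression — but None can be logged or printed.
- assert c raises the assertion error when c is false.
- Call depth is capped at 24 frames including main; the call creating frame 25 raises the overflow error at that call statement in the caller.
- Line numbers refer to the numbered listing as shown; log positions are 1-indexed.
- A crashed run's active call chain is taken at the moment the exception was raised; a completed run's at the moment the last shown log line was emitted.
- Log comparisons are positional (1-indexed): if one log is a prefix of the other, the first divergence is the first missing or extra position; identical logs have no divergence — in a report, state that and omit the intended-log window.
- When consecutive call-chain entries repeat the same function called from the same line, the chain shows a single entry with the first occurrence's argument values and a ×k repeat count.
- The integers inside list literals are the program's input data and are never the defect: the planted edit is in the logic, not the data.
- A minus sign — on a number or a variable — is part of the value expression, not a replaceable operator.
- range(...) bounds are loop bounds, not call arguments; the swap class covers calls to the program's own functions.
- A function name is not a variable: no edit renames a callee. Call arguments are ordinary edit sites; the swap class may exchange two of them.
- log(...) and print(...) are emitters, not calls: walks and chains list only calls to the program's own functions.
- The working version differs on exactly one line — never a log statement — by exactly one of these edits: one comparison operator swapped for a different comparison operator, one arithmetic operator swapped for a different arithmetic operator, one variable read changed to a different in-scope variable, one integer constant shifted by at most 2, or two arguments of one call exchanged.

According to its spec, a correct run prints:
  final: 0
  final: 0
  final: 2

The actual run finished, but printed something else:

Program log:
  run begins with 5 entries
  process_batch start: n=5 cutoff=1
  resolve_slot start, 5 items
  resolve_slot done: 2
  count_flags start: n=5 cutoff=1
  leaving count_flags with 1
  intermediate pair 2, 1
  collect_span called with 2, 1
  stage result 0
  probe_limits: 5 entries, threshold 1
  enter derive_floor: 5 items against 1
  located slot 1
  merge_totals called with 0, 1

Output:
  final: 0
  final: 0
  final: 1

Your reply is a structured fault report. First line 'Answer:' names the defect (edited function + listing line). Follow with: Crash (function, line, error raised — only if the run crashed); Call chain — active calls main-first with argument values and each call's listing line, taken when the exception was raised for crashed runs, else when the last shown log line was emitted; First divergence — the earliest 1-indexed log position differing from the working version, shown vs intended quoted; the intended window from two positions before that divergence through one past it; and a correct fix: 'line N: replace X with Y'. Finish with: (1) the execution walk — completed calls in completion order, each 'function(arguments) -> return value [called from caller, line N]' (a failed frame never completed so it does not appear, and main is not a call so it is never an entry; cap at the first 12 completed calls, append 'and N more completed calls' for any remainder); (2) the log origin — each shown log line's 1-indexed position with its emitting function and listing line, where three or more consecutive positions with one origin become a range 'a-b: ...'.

Answer: the defect is in probe_limits at line 43.
Core observation: Position 13 is the first bad log line: 'merge_totals called with 0, 1' should read 'merge_totals called with 0, 2'.
Call chain: main -> merge_totals(0, 1) (called at line 58).
First divergence: position 13 — the shown line 'merge_totals called with 0, 1' should read 'merge_totals called with 0, 2'.
Intended log window:
  11: enter derive_floor: 5 items against 1
  12: located slot 1
  13: merge_totals called with 0, 2
Execution walk:
  resolve_slot([12, 1, 11, 7, 4]) -> 2  [called from process_batch, line 27]
  count_flags([12, 1, 11, 7, 4], 1) -> 1  [called from process_batch, line 28]
  collect_span(2, 1) -> 0  [called from process_batch, line 30]
  process_batch([12, 1, 11, 7, 4], 1) -> 0  [called from main, line 55]
  derive_floor([12, 1, 11, 7, 4], 1) -> 1  [called from probe_limits, line 40]
  probe_limits([12, 1, 11, 7, 4], 1) -> 1  [called from main, line 57]
  merge_totals(0, 1) -> 0  [called from main, line 58]
Log origin:
  1 — main, line 54
  2 — process_batch, line 26
  3 — resolve_slot, line 2
  4 — resolve_slot, line 7
  5 — count_flags, line 11
  6 — count_flags, line 16
  7 — process_batch, line 29
  8 — collect_span, line 20
  9 — main, line 56
  10 — probe_limits, line 39
  11 — derive_floor, line 33
  12 — probe_limits, line 41
  13 — merge_totals, line 46
A correct fix: line 43: replace `1` with `2`.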